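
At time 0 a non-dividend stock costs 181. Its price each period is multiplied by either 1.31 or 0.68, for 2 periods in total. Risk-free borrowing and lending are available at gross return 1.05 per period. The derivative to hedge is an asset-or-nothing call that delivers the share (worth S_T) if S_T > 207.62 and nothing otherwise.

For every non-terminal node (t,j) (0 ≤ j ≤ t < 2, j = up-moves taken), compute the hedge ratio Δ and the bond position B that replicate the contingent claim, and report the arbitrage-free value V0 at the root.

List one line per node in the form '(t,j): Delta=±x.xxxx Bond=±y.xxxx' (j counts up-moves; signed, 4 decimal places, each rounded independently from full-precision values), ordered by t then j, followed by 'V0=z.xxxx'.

(0,0): Delta=1.5236 Bond=-178.5962
(1,0): Delta=0.0000 Bond=0.0000
(1,1): Delta=2.0794 Bond=-319.3010
V0=97.1773

Under the risk-neutral measure, an up-move has probability p* = (R−d)/(u−d) = 0.5873 and values discount at R = 1.05.
Terminal values V(2,·): V(2,0)=0.0000, V(2,1)=0.0000, V(2,2)=310.6141
(1,0): S=123.0800. Δ = (V_up−V_dn)/(S_up−S_dn) = (0.0000−0.0000)/(161.2348−83.6944) = 0.0000. V = [p*·0.0000 + (1−p*)·0.0000]/1.05 = 0.0000. B = V − Δ·S = 0.0000.
(1,1): S=237.1100. Δ = (V_up−V_dn)/(S_up−S_dn) = (310.6141−0.0000)/(310.6141−161.2348) = 2.0794. V = [p*·310.6141 + (1−p*)·0.0000]/1.05 = 173.7373. B = V − Δ·S = -319.3010.
(0,0): S=181.0000. Δ = (V_up−V_dn)/(S_up−S_dn) = (173.7373−0.0000)/(237.1100−123.0800) = 1.5236. V = [p*·173.7373 + (1−p*)·0.0000]/1.05 = 97.1773. B = V − Δ·S = -178.5962.
Check: Δ(0,0)·S0 + B(0,0) = 97.1773 = V0.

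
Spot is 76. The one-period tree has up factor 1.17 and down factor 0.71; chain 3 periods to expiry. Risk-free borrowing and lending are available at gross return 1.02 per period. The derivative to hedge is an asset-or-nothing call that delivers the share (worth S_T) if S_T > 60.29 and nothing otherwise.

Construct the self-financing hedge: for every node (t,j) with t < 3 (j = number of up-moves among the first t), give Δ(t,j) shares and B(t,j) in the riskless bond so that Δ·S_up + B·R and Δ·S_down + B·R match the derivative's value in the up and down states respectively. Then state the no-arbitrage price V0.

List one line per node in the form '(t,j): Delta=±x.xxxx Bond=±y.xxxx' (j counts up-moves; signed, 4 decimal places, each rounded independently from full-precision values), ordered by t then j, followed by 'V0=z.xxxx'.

(0,0): Delta=1.4901 Bond=-47.2184
(1,0): Delta=1.9662 Bond=-73.8495
(1,1): Delta=1.3503 Bond=-35.7336
(2,0): Delta=0.0000 Bond=0.0000
(2,1): Delta=2.5435 Bond=-111.7748
(2,2): Delta=1.0000 Bond=0.0000
V0=66.0308

No-arbitrage ⇒ martingale measure with p* = (R−d)/(u−d) = 0.6739.
At expiry t=3: V(3,0)=0.0000, V(3,1)=0.0000, V(3,2)=73.8658, V(3,3)=121.7226
  t=2,j=0: stock 38.3116 → up 44.8246 (V=0.0000), down 27.2012 (V=0.0000). Price 0.0000; hedge Δ=0.0000, bond B=0.0000.
  t=2,j=1: stock 63.1332 → up 73.8658 (V=73.8658), down 44.8246 (V=0.0000). Price 48.8031; hedge Δ=2.5435, bond B=-111.7748.
  t=2,j=2: stock 104.0364 → up 121.7226 (V=121.7226), down 73.8658 (V=73.8658). Price 104.0364; hedge Δ=1.0000, bond B=0.0000.
  t=1,j=0: stock 53.9600 → up 63.1332 (V=48.8031), down 38.3116 (V=0.0000). Price 32.2442; hedge Δ=1.9662, bond B=-73.8495.
  t=1,j=1: stock 88.9200 → up 104.0364 (V=104.0364), down 63.1332 (V=48.8031). Price 84.3388; hedge Δ=1.3503, bond B=-35.7336.
  t=0,j=0: stock 76.0000 → up 88.9200 (V=84.3388), down 53.9600 (V=32.2442). Price 66.0308; hedge Δ=1.4901, bond B=-47.2184.
The time-0 hedge costs 66.0308, which is the no-arbitrage price.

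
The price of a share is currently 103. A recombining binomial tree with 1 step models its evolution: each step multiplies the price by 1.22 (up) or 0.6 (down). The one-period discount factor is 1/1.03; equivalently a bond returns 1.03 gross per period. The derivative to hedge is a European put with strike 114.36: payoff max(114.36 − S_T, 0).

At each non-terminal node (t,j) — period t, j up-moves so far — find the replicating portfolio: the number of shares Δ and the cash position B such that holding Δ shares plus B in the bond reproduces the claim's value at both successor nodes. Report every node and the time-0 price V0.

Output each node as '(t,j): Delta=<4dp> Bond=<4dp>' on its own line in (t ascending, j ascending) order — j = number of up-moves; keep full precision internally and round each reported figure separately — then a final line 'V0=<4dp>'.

No-arbitrage ⇒ martingale measure with p* = (R−d)/(u−d) = 0.6935.
Terminal payoffs: V(1,0)=52.5600, V(1,1)=0.0000
  t=0,j=0: stock 103.0000 → up 125.6600 (V=0.0000), down 61.8000 (V=52.5600). Price 15.6380; hedge Δ=-0.8231, bond B=100.4122.
Each (Δ,B) replicates both successor values, so the strategy is self-financing and V0 is arbitrage-free.

(0,0): Delta=-0.8231 Bond=100.4122
V0=15.6380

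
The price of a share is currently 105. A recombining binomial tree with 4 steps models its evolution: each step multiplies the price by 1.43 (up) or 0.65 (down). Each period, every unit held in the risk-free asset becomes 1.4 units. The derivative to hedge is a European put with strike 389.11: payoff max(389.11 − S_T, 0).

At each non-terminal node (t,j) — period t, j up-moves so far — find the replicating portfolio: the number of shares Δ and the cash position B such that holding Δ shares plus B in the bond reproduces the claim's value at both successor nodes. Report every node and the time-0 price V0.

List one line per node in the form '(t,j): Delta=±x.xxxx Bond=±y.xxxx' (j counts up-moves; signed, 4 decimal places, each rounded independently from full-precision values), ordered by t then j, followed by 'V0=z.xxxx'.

(0,0): Delta=-0.8024 Bond=91.6541
(1,0): Delta=-1.0000 Bond=141.8039
(1,1): Delta=-0.7988 Bond=127.7762
(2,0): Delta=-1.0000 Bond=198.5255
(2,1): Delta=-1.0000 Bond=198.5255
(2,2): Delta=-0.7951 Bond=178.1011
(3,0): Delta=-1.0000 Bond=277.9357
(3,1): Delta=-1.0000 Bond=277.9357
(3,2): Delta=-1.0000 Bond=277.9357
(3,3): Delta=-0.7914 Bond=248.1978
V0=7.4052

Risk-neutral probability p* = (R−d)/(u−d) = (1.4−0.65)/(1.43−0.65) = 0.9615.
Terminal payoffs: V(4,0)=370.3668, V(4,1)=347.8751, V(4,2)=298.3931, V(4,3)=189.5329, V(4,4)=0.0000
  t=3,j=0: stock 28.8356 → up 41.2349 (V=347.8751), down 18.7432 (V=370.3668). Price 249.1001; hedge Δ=-1.0000, bond B=277.9357.
  t=3,j=1: stock 63.4384 → up 90.7169 (V=298.3931), down 41.2349 (V=347.8751). Price 214.4973; hedge Δ=-1.0000, bond B=277.9357.
  t=3,j=2: stock 139.5644 → up 199.5771 (V=189.5329), down 90.7169 (V=298.3931). Price 138.3713; hedge Δ=-1.0000, bond B=277.9357.
  t=3,j=3: stock 307.0417 → up 439.0697 (V=0.0000), down 199.5771 (V=189.5329). Price 5.2069; hedge Δ=-0.7914, bond B=248.1978.
  t=2,j=0: stock 44.3625 → up 63.4384 (V=214.4973), down 28.8356 (V=249.1001). Price 154.1630; hedge Δ=-1.0000, bond B=198.5255.
  t=2,j=1: stock 97.5975 → up 139.5644 (V=138.3713), down 63.4384 (V=214.4973). Price 100.9280; hedge Δ=-1.0000, bond B=198.5255.
  t=2,j=2: stock 214.7145 → up 307.0417 (V=5.2069), down 139.5644 (V=138.3713). Price 7.3776; hedge Δ=-0.7951, bond B=178.1011.
  t=1,j=0: stock 68.2500 → up 97.5975 (V=100.9280), down 44.3625 (V=154.1630). Price 73.5539; hedge Δ=-1.0000, bond B=141.8039.
  t=1,j=1: stock 150.1500 → up 214.7145 (V=7.3776), down 97.5975 (V=100.9280). Price 7.8398; hedge Δ=-0.7988, bond B=127.7762.
  t=0,j=0: stock 105.0000 → up 150.1500 (V=7.8398), down 68.2500 (V=73.5539). Price 7.4052; hedge Δ=-0.8024, bond B=91.6541.
The time-0 hedge costs 7.4052, which is the no-arbitrage price.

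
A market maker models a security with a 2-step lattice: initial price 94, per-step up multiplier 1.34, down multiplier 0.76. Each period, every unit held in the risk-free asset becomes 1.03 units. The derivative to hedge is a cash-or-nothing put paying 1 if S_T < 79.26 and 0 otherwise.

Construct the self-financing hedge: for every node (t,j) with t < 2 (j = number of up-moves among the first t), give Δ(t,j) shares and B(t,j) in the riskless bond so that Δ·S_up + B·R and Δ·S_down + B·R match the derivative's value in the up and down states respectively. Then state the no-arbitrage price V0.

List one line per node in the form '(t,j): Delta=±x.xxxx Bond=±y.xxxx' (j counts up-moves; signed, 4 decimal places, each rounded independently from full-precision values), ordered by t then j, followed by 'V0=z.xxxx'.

No-arbitrage ⇒ martingale measure with p* = (R−d)/(u−d) = 0.4655.
At expiry t=2: V(2,0)=1.0000, V(2,1)=0.0000, V(2,2)=0.0000
(1,0): S=71.4400. Δ = (V_up−V_dn)/(S_up−S_dn) = (0.0000−1.0000)/(95.7296−54.2944) = -0.0241. V = [p*·0.0000 + (1−p*)·1.0000]/1.03 = 0.5189. B = V − Δ·S = 2.2431.
(1,1): S=125.9600. Δ = (V_up−V_dn)/(S_up−S_dn) = (0.0000−0.0000)/(168.7864−95.7296) = 0.0000. V = [p*·0.0000 + (1−p*)·0.0000]/1.03 = 0.0000. B = V − Δ·S = 0.0000.
(0,0): S=94.0000. Δ = (V_up−V_dn)/(S_up−S_dn) = (0.0000−0.5189)/(125.9600−71.4400) = -0.0095. V = [p*·0.0000 + (1−p*)·0.5189]/1.03 = 0.2693. B = V − Δ·S = 1.1640.
Root portfolio cost Δ·94+B reproduces V0=0.2693.

(0,0): Delta=-0.0095 Bond=1.1640
(1,0): Delta=-0.0241 Bond=2.2431
(1,1): Delta=0.0000 Bond=0.0000
V0=0.2693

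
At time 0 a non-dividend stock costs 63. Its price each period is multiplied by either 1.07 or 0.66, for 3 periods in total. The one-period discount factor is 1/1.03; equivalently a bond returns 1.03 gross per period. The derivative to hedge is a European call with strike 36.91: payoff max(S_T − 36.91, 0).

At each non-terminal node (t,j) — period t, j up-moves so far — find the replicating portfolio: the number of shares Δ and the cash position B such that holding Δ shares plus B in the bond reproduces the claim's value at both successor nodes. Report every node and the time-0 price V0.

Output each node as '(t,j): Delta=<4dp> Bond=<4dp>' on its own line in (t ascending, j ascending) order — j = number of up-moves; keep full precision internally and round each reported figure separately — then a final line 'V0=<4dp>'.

Under the risk-neutral measure, an up-move has probability p* = (R−d)/(u−d) = 0.9024 and values discount at R = 1.03.
Terminal payoffs: V(3,0)=0.0000, V(3,1)=0.0000, V(3,2)=10.6949, V(3,3)=40.2677
(2,0): S=27.4428. Δ = (V_up−V_dn)/(S_up−S_dn) = (0.0000−0.0000)/(29.3638−18.1122) = 0.0000. V = [p*·0.0000 + (1−p*)·0.0000]/1.03 = 0.0000. B = V − Δ·S = 0.0000.
(2,1): S=44.4906. Δ = (V_up−V_dn)/(S_up−S_dn) = (10.6949−0.0000)/(47.6049−29.3638) = 0.5863. V = [p*·10.6949 + (1−p*)·0.0000]/1.03 = 9.3704. B = V − Δ·S = -16.7148.
(2,2): S=72.1287. Δ = (V_up−V_dn)/(S_up−S_dn) = (40.2677−10.6949)/(77.1777−47.6049) = 1.0000. V = [p*·40.2677 + (1−p*)·10.6949]/1.03 = 36.2937. B = V − Δ·S = -35.8350.
(1,0): S=41.5800. Δ = (V_up−V_dn)/(S_up−S_dn) = (9.3704−0.0000)/(44.4906−27.4428) = 0.5497. V = [p*·9.3704 + (1−p*)·0.0000]/1.03 = 8.2099. B = V − Δ·S = -14.6447.
(1,1): S=67.4100. Δ = (V_up−V_dn)/(S_up−S_dn) = (36.2937−9.3704)/(72.1287−44.4906) = 0.9741. V = [p*·36.2937 + (1−p*)·9.3704]/1.03 = 32.6865. B = V − Δ·S = -32.9802.
(0,0): S=63.0000. Δ = (V_up−V_dn)/(S_up−S_dn) = (32.6865−8.2099)/(67.4100−41.5800) = 0.9476. V = [p*·32.6865 + (1−p*)·8.2099]/1.03 = 29.4160. B = V − Δ·S = -30.2829.
Each (Δ,B) replicates both successor values, so the strategy is self-financing and V0 is arbitrage-free.

(0,0): Delta=0.9476 Bond=-30.2829
(1,0): Delta=0.5497 Bond=-14.6447
(1,1): Delta=0.9741 Bond=-32.9802
(2,0): Delta=0.0000 Bond=0.0000
(2,1): Delta=0.5863 Bond=-16.7148
(2,2): Delta=1.0000 Bond=-35.8350
V0=29.4160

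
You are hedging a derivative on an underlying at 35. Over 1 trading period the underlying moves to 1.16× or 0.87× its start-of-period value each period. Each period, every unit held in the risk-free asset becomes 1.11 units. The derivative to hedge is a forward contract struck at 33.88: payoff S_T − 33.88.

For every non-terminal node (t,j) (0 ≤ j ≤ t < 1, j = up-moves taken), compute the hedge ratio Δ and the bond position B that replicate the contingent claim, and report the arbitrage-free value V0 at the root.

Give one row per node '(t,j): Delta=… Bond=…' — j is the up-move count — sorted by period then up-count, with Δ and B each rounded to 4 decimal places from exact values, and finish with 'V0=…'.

No-arbitrage ⇒ martingale measure with p* = (R−d)/(u−d) = 0.8276.
At expiry t=1: V(1,0)=-3.4300, V(1,1)=6.7200
(0,0): S=35.0000. Δ = (V_up−V_dn)/(S_up−S_dn) = (6.7200−-3.4300)/(40.6000−30.4500) = 1.0000. V = [p*·6.7200 + (1−p*)·-3.4300]/1.11 = 4.4775. B = V − Δ·S = -30.5225.
Check: Δ(0,0)·S0 + B(0,0) = 4.4775 = V0.

(0,0): Delta=1.0000 Bond=-30.5225
V0=4.4775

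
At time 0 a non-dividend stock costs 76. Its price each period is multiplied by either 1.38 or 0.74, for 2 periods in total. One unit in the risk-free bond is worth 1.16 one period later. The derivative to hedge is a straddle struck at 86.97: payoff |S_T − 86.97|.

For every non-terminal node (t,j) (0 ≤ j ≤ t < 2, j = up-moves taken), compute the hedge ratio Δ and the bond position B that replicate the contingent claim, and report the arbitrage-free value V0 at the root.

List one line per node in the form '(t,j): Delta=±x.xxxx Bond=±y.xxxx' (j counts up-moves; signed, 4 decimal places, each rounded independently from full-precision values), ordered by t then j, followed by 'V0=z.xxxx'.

(0,0): Delta=0.3437 Bond=-0.5143
(1,0): Delta=-1.0000 Bond=74.9741
(1,1): Delta=0.7211 Bond=-40.1812
V0=25.6083

Risk-neutral probability p* = (R−d)/(u−d) = (1.16−0.74)/(1.38−0.74) = 0.6562.
Terminal values V(2,·): V(2,0)=45.3524, V(2,1)=9.3588, V(2,2)=57.7644
(1,0): S=56.2400. Δ = (V_up−V_dn)/(S_up−S_dn) = (9.3588−45.3524)/(77.6112−41.6176) = -1.0000. V = [p*·9.3588 + (1−p*)·45.3524]/1.16 = 18.7341. B = V − Δ·S = 74.9741.
(1,1): S=104.8800. Δ = (V_up−V_dn)/(S_up−S_dn) = (57.7644−9.3588)/(144.7344−77.6112) = 0.7211. V = [p*·57.7644 + (1−p*)·9.3588]/1.16 = 35.4526. B = V − Δ·S = -40.1812.
(0,0): S=76.0000. Δ = (V_up−V_dn)/(S_up−S_dn) = (35.4526−18.7341)/(104.8800−56.2400) = 0.3437. V = [p*·35.4526 + (1−p*)·18.7341]/1.16 = 25.6083. B = V − Δ·S = -0.5143.
Self-financing check: at every node Δ·S+B equals the discounted successor values.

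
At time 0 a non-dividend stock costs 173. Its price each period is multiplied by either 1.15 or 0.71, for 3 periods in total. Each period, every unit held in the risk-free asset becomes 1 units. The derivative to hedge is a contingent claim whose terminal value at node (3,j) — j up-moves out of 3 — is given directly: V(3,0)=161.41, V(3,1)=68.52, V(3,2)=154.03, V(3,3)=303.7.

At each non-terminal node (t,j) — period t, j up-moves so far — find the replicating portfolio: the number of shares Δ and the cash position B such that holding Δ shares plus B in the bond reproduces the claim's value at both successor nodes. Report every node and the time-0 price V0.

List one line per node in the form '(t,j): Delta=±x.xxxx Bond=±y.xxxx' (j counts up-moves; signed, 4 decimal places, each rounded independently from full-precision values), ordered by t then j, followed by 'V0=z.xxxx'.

Under the risk-neutral measure, an up-move has probability p* = (R−d)/(u−d) = 0.6591 and values discount at R = 1.
Terminal values V(3,·): V(3,0)=161.4100, V(3,1)=68.5200, V(3,2)=154.0300, V(3,3)=303.7000
(2,0): S=87.2093. Δ = (V_up−V_dn)/(S_up−S_dn) = (68.5200−161.4100)/(100.2907−61.9186) = -2.4208. V = [p*·68.5200 + (1−p*)·161.4100]/1 = 100.1870. B = V − Δ·S = 311.3007.
(2,1): S=141.2545. Δ = (V_up−V_dn)/(S_up−S_dn) = (154.0300−68.5200)/(162.4427−100.2907) = 1.3758. V = [p*·154.0300 + (1−p*)·68.5200]/1 = 124.8789. B = V − Δ·S = -69.4620.
(2,2): S=228.7925. Δ = (V_up−V_dn)/(S_up−S_dn) = (303.7000−154.0300)/(263.1114−162.4427) = 1.4868. V = [p*·303.7000 + (1−p*)·154.0300]/1 = 252.6761. B = V − Δ·S = -87.4830.
(1,0): S=122.8300. Δ = (V_up−V_dn)/(S_up−S_dn) = (124.8789−100.1870)/(141.2545−87.2093) = 0.4569. V = [p*·124.8789 + (1−p*)·100.1870]/1 = 116.4612. B = V − Δ·S = 60.3434.
(1,1): S=198.9500. Δ = (V_up−V_dn)/(S_up−S_dn) = (252.6761−124.8789)/(228.7925−141.2545) = 1.4599. V = [p*·252.6761 + (1−p*)·124.8789]/1 = 209.1089. B = V − Δ·S = -81.3395.
(0,0): S=173.0000. Δ = (V_up−V_dn)/(S_up−S_dn) = (209.1089−116.4612)/(198.9500−122.8300) = 1.2171. V = [p*·209.1089 + (1−p*)·116.4612]/1 = 177.5244. B = V − Δ·S = -33.0385.
Root portfolio cost Δ·173+B reproduces V0=177.5244.

(0,0): Delta=1.2171 Bond=-33.0385
(1,0): Delta=0.4569 Bond=60.3434
(1,1): Delta=1.4599 Bond=-81.3395
(2,0): Delta=-2.4208 Bond=311.3007
(2,1): Delta=1.3758 Bond=-69.4620
(2,2): Delta=1.4868 Bond=-87.4830
V0=177.5244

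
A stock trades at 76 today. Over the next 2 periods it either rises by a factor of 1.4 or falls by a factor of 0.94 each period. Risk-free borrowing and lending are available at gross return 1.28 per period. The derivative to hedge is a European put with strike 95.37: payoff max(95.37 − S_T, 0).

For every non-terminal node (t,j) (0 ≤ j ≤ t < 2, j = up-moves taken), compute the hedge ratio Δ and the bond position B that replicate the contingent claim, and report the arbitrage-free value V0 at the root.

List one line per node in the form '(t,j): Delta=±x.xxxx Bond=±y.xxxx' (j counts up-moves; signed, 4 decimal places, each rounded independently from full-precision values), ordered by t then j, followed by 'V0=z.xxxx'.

Under the risk-neutral measure, an up-move has probability p* = (R−d)/(u−d) = 0.7391 and values discount at R = 1.28.
Payoff layer (t=2): V(2,0)=28.2164, V(2,1)=0.0000, V(2,2)=0.0000
Node (1,0) S=71.4400: V=(p*·0.0000+(1−p*)·28.2164)/1.28=5.7506; Δ=(0.0000−28.2164)/(100.0160−67.1536)=-0.8586; B=V−Δ·S=67.0906
Node (1,1) S=106.4000: V=(p*·0.0000+(1−p*)·0.0000)/1.28=0.0000; Δ=(0.0000−0.0000)/(148.9600−100.0160)=0.0000; B=V−Δ·S=0.0000
Node (0,0) S=76.0000: V=(p*·0.0000+(1−p*)·5.7506)/1.28=1.1720; Δ=(0.0000−5.7506)/(106.4000−71.4400)=-0.1645; B=V−Δ·S=13.6734
The time-0 hedge costs 1.1720, which is the no-arbitrage price.

(0,0): Delta=-0.1645 Bond=13.6734
(1,0): Delta=-0.8586 Bond=67.0906
(1,1): Delta=0.0000 Bond=0.0000
V0=1.1720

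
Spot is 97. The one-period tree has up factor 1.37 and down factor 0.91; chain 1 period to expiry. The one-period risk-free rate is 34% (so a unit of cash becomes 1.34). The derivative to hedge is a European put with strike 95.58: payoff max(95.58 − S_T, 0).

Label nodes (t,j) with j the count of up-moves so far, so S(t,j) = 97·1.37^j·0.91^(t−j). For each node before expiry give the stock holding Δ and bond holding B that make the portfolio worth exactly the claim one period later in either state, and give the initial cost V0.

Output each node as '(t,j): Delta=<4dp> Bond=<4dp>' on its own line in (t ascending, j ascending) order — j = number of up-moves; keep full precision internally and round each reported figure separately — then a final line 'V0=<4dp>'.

(0,0): Delta=-0.1638 Bond=16.2471
V0=0.3558

Since d<R<u, set p* = (R−d)/(u−d) = 0.9348; price each node as the discounted p*-expectation of its children.
Terminal values V(1,·): V(1,0)=7.3100, V(1,1)=0.0000
(0,0): S=97.0000. Δ = (V_up−V_dn)/(S_up−S_dn) = (0.0000−7.3100)/(132.8900−88.2700) = -0.1638. V = [p*·0.0000 + (1−p*)·7.3100]/1.34 = 0.3558. B = V − Δ·S = 16.2471.
Check: Δ(0,0)·S0 + B(0,0) = 0.3558 = V0.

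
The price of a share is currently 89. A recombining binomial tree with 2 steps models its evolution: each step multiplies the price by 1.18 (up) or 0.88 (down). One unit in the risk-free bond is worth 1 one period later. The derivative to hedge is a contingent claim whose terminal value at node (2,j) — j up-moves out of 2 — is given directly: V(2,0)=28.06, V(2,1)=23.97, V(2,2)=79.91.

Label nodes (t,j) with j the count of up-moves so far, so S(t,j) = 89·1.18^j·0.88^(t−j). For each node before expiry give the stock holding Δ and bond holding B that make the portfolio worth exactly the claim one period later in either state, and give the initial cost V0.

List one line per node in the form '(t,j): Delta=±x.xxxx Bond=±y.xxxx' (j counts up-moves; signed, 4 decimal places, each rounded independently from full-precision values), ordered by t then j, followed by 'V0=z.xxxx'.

No-arbitrage ⇒ martingale measure with p* = (R−d)/(u−d) = 0.4000.
Terminal values V(2,·): V(2,0)=28.0600, V(2,1)=23.9700, V(2,2)=79.9100
Node (1,0) S=78.3200: V=(p*·23.9700+(1−p*)·28.0600)/1=26.4240; Δ=(23.9700−28.0600)/(92.4176−68.9216)=-0.1741; B=V−Δ·S=40.0573
Node (1,1) S=105.0200: V=(p*·79.9100+(1−p*)·23.9700)/1=46.3460; Δ=(79.9100−23.9700)/(123.9236−92.4176)=1.7755; B=V−Δ·S=-140.1207
Node (0,0) S=89.0000: V=(p*·46.3460+(1−p*)·26.4240)/1=34.3928; Δ=(46.3460−26.4240)/(105.0200−78.3200)=0.7461; B=V−Δ·S=-32.0139
The time-0 hedge costs 34.3928, which is the no-arbitrage price.

(0,0): Delta=0.7461 Bond=-32.0139
(1,0): Delta=-0.1741 Bond=40.0573
(1,1): Delta=1.7755 Bond=-140.1207
V0=34.3928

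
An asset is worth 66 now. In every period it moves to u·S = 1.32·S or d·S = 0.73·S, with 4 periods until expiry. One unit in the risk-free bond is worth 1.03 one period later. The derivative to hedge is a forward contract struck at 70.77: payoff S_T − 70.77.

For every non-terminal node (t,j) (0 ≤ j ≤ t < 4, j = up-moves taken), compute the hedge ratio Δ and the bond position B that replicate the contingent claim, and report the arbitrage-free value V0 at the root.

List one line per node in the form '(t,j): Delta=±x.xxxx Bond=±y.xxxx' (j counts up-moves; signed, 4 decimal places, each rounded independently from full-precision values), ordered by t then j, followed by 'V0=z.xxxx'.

(0,0): Delta=1.0000 Bond=-62.8782
(1,0): Delta=1.0000 Bond=-64.7646
(1,1): Delta=1.0000 Bond=-64.7646
(2,0): Delta=1.0000 Bond=-66.7075
(2,1): Delta=1.0000 Bond=-66.7075
(2,2): Delta=1.0000 Bond=-66.7075
(3,0): Delta=1.0000 Bond=-68.7087
(3,1): Delta=1.0000 Bond=-68.7087
(3,2): Delta=1.0000 Bond=-68.7087
(3,3): Delta=1.0000 Bond=-68.7087
V0=3.1218

Since d<R<u, set p* = (R−d)/(u−d) = 0.5085; price each node as the discounted p*-expectation of its children.
Payoff layer (t=4): V(4,0)=-52.0272, V(4,1)=-36.8788, V(4,2)=-9.4874, V(4,3)=40.0425, V(4,4)=129.6032
Node (3,0) S=25.6751: V=(p*·-36.8788+(1−p*)·-52.0272)/1.03=-43.0336; Δ=(-36.8788−-52.0272)/(33.8912−18.7428)=1.0000; B=V−Δ·S=-68.7087
Node (3,1) S=46.4262: V=(p*·-9.4874+(1−p*)·-36.8788)/1.03=-22.2825; Δ=(-9.4874−-36.8788)/(61.2826−33.8912)=1.0000; B=V−Δ·S=-68.7087
Node (3,2) S=83.9488: V=(p*·40.0425+(1−p*)·-9.4874)/1.03=15.2401; Δ=(40.0425−-9.4874)/(110.8125−61.2826)=1.0000; B=V−Δ·S=-68.7087
Node (3,3) S=151.7979: V=(p*·129.6032+(1−p*)·40.0425)/1.03=83.0892; Δ=(129.6032−40.0425)/(200.3732−110.8125)=1.0000; B=V−Δ·S=-68.7087
Node (2,0) S=35.1714: V=(p*·-22.2825+(1−p*)·-43.0336)/1.03=-31.5361; Δ=(-22.2825−-43.0336)/(46.4262−25.6751)=1.0000; B=V−Δ·S=-66.7075
Node (2,1) S=63.5976: V=(p*·15.2401+(1−p*)·-22.2825)/1.03=-3.1099; Δ=(15.2401−-22.2825)/(83.9488−46.4262)=1.0000; B=V−Δ·S=-66.7075
Node (2,2) S=114.9984: V=(p*·83.0892+(1−p*)·15.2401)/1.03=48.2909; Δ=(83.0892−15.2401)/(151.7979−83.9488)=1.0000; B=V−Δ·S=-66.7075
Node (1,0) S=48.1800: V=(p*·-3.1099+(1−p*)·-31.5361)/1.03=-16.5846; Δ=(-3.1099−-31.5361)/(63.5976−35.1714)=1.0000; B=V−Δ·S=-64.7646
Node (1,1) S=87.1200: V=(p*·48.2909+(1−p*)·-3.1099)/1.03=22.3554; Δ=(48.2909−-3.1099)/(114.9984−63.5976)=1.0000; B=V−Δ·S=-64.7646
Node (0,0) S=66.0000: V=(p*·22.3554+(1−p*)·-16.5846)/1.03=3.1218; Δ=(22.3554−-16.5846)/(87.1200−48.1800)=1.0000; B=V−Δ·S=-62.8782
Root portfolio cost Δ·66+B reproduces V0=3.1218.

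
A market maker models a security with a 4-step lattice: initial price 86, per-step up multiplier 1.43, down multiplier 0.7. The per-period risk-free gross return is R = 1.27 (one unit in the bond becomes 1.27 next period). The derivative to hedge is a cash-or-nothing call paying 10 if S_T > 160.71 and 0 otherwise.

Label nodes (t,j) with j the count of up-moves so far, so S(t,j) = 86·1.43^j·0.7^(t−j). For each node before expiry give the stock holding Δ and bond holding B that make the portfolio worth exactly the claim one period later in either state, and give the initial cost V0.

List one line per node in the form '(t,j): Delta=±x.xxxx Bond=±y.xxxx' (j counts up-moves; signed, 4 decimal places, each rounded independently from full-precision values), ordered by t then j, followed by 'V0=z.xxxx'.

(0,0): Delta=0.0312 Bond=0.3523
(1,0): Delta=0.0860 Bond=-2.8541
(1,1): Delta=0.0236 Bond=1.3741
(2,0): Delta=0.0000 Bond=0.0000
(2,1): Delta=0.0978 Bond=-4.6422
(2,2): Delta=0.0134 Bond=3.5380
(3,0): Delta=0.0000 Bond=0.0000
(3,1): Delta=0.0000 Bond=0.0000
(3,2): Delta=0.1113 Bond=-7.5504
(3,3): Delta=0.0000 Bond=7.8740
V0=3.0332

Under the risk-neutral measure, an up-move has probability p* = (R−d)/(u−d) = 0.7808 and values discount at R = 1.27.
Payoff layer (t=4): V(4,0)=0.0000, V(4,1)=0.0000, V(4,2)=0.0000, V(4,3)=10.0000, V(4,4)=10.0000
(3,0): S=29.4980. Δ = (V_up−V_dn)/(S_up−S_dn) = (0.0000−0.0000)/(42.1821−20.6486) = 0.0000. V = [p*·0.0000 + (1−p*)·0.0000]/1.27 = 0.0000. B = V − Δ·S = 0.0000.
(3,1): S=60.2602. Δ = (V_up−V_dn)/(S_up−S_dn) = (0.0000−0.0000)/(86.1721−42.1821) = 0.0000. V = [p*·0.0000 + (1−p*)·0.0000]/1.27 = 0.0000. B = V − Δ·S = 0.0000.
(3,2): S=123.1030. Δ = (V_up−V_dn)/(S_up−S_dn) = (10.0000−0.0000)/(176.0373−86.1721) = 0.1113. V = [p*·10.0000 + (1−p*)·0.0000]/1.27 = 6.1482. B = V − Δ·S = -7.5504.
(3,3): S=251.4818. Δ = (V_up−V_dn)/(S_up−S_dn) = (10.0000−10.0000)/(359.6190−176.0373) = 0.0000. V = [p*·10.0000 + (1−p*)·10.0000]/1.27 = 7.8740. B = V − Δ·S = 7.8740.
(2,0): S=42.1400. Δ = (V_up−V_dn)/(S_up−S_dn) = (0.0000−0.0000)/(60.2602−29.4980) = 0.0000. V = [p*·0.0000 + (1−p*)·0.0000]/1.27 = 0.0000. B = V − Δ·S = 0.0000.
(2,1): S=86.0860. Δ = (V_up−V_dn)/(S_up−S_dn) = (6.1482−0.0000)/(123.1030−60.2602) = 0.0978. V = [p*·6.1482 + (1−p*)·0.0000]/1.27 = 3.7800. B = V − Δ·S = -4.6422.
(2,2): S=175.8614. Δ = (V_up−V_dn)/(S_up−S_dn) = (7.8740−6.1482)/(251.4818−123.1030) = 0.0134. V = [p*·7.8740 + (1−p*)·6.1482]/1.27 = 5.9022. B = V − Δ·S = 3.5380.
(1,0): S=60.2000. Δ = (V_up−V_dn)/(S_up−S_dn) = (3.7800−0.0000)/(86.0860−42.1400) = 0.0860. V = [p*·3.7800 + (1−p*)·0.0000]/1.27 = 2.3240. B = V − Δ·S = -2.8541.
(1,1): S=122.9800. Δ = (V_up−V_dn)/(S_up−S_dn) = (5.9022−3.7800)/(175.8614−86.0860) = 0.0236. V = [p*·5.9022 + (1−p*)·3.7800]/1.27 = 4.2811. B = V − Δ·S = 1.3741.
(0,0): S=86.0000. Δ = (V_up−V_dn)/(S_up−S_dn) = (4.2811−2.3240)/(122.9800−60.2000) = 0.0312. V = [p*·4.2811 + (1−p*)·2.3240]/1.27 = 3.0332. B = V − Δ·S = 0.3523.
Check: Δ(0,0)·S0 + B(0,0) = 3.0332 = V0.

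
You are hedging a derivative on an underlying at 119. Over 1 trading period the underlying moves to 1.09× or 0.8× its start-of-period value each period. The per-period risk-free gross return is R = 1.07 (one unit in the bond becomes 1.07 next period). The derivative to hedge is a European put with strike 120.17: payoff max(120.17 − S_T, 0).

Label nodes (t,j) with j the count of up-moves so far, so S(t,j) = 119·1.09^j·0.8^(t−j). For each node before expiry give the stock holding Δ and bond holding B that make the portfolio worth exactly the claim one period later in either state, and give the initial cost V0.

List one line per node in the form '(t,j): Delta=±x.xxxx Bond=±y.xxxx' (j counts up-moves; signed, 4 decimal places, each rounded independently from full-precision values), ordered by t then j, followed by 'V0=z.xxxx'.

(0,0): Delta=-0.7236 Bond=87.7129
V0=1.6094

Since d<R<u, set p* = (R−d)/(u−d) = 0.9310; price each node as the discounted p*-expectation of its children.
At expiry t=1: V(1,0)=24.9700, V(1,1)=0.0000
(0,0): S=119.0000. Δ = (V_up−V_dn)/(S_up−S_dn) = (0.0000−24.9700)/(129.7100−95.2000) = -0.7236. V = [p*·0.0000 + (1−p*)·24.9700]/1.07 = 1.6094. B = V − Δ·S = 87.7129.
Each (Δ,B) replicates both successor values, so the strategy is self-financing and V0 is arbitrage-free.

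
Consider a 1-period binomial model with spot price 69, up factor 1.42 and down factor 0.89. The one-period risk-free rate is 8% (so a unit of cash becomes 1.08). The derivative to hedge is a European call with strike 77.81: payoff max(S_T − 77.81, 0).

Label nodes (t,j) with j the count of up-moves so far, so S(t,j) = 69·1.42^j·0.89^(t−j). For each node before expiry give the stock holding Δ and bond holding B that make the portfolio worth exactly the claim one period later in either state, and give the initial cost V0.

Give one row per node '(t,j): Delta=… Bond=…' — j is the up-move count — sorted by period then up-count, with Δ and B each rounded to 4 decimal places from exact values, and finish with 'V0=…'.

(0,0): Delta=0.5515 Bond=-31.3615
V0=6.6951

The replicating-portfolio and risk-neutral prices coincide; use p* = (1.08−0.89)/(1.42−0.89) = 0.3585 for the latter.
Terminal payoffs: V(1,0)=0.0000, V(1,1)=20.1700
(0,0): S=69.0000. Δ = (V_up−V_dn)/(S_up−S_dn) = (20.1700−0.0000)/(97.9800−61.4100) = 0.5515. V = [p*·20.1700 + (1−p*)·0.0000]/1.08 = 6.6951. B = V − Δ·S = -31.3615.
The time-0 hedge costs 6.6951, which is the no-arbitrage price.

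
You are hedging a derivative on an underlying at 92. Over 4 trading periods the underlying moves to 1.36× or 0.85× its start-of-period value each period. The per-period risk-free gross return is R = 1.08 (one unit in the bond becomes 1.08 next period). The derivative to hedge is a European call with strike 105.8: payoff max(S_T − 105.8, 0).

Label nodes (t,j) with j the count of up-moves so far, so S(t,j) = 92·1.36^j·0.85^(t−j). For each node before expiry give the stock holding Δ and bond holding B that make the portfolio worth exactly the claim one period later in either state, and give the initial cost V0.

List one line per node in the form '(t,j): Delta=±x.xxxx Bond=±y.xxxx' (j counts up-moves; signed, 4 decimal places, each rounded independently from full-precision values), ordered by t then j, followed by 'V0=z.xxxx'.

The replicating-portfolio and risk-neutral prices coincide; use p* = (1.08−0.85)/(1.36−0.85) = 0.4510 for the latter.
Terminal values V(4,·): V(4,0)=0.0000, V(4,1)=0.0000, V(4,2)=17.1429, V(4,3)=90.9087, V(4,4)=208.9339
  t=3,j=0: stock 56.4995 → up 76.8393 (V=0.0000), down 48.0246 (V=0.0000). Price 0.0000; hedge Δ=0.0000, bond B=0.0000.
  t=3,j=1: stock 90.3992 → up 122.9429 (V=17.1429), down 76.8393 (V=0.0000). Price 7.1584; hedge Δ=0.3718, bond B=-26.4551.
  t=3,j=2: stock 144.6387 → up 196.7087 (V=90.9087), down 122.9429 (V=17.1429). Price 46.6758; hedge Δ=1.0000, bond B=-97.9630.
  t=3,j=3: stock 231.4220 → up 314.7339 (V=208.9339), down 196.7087 (V=90.9087). Price 133.4590; hedge Δ=1.0000, bond B=-97.9630.
  t=2,j=0: stock 66.4700 → up 90.3992 (V=7.1584), down 56.4995 (V=0.0000). Price 2.9892; hedge Δ=0.2112, bond B=-11.0470.
  t=2,j=1: stock 106.3520 → up 144.6387 (V=46.6758), down 90.3992 (V=7.1584). Price 23.1296; hedge Δ=0.7286, bond B=-54.3553.
  t=2,j=2: stock 170.1632 → up 231.4220 (V=133.4590), down 144.6387 (V=46.6758). Price 79.4568; hedge Δ=1.0000, bond B=-90.7064.
  t=1,j=0: stock 78.2000 → up 106.3520 (V=23.1296), down 66.4700 (V=2.9892). Price 11.1779; hedge Δ=0.5050, bond B=-28.3131.
  t=1,j=1: stock 125.1200 → up 170.1632 (V=79.4568), down 106.3520 (V=23.1296). Price 44.9371; hedge Δ=0.8827, bond B=-65.5083.
  t=0,j=0: stock 92.0000 → up 125.1200 (V=44.9371), down 78.2000 (V=11.1779). Price 24.4469; hedge Δ=0.7195, bond B=-41.7476.
Root portfolio cost Δ·92+B reproduces V0=24.4469.

(0,0): Delta=0.7195 Bond=-41.7476
(1,0): Delta=0.5050 Bond=-28.3131
(1,1): Delta=0.8827 Bond=-65.5083
(2,0): Delta=0.2112 Bond=-11.0470
(2,1): Delta=0.7286 Bond=-54.3553
(2,2): Delta=1.0000 Bond=-90.7064
(3,0): Delta=0.0000 Bond=0.0000
(3,1): Delta=0.3718 Bond=-26.4551
(3,2): Delta=1.0000 Bond=-97.9630
(3,3): Delta=1.0000 Bond=-97.9630
V0=24.4469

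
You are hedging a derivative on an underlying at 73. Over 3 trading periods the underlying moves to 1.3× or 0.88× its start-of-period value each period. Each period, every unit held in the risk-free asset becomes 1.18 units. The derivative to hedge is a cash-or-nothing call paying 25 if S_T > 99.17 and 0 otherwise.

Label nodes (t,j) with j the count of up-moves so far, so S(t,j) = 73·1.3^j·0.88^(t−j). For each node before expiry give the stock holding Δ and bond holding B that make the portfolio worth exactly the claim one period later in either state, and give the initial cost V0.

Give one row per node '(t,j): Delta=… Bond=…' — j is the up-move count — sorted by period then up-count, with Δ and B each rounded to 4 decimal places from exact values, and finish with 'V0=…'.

(0,0): Delta=0.2390 Bond=-5.2494
(1,0): Delta=0.5609 Bond=-26.8708
(1,1): Delta=0.1519 Bond=2.0764
(2,0): Delta=0.0000 Bond=0.0000
(2,1): Delta=0.7128 Bond=-44.3906
(2,2): Delta=0.0000 Bond=21.1864
V0=12.1992

Since d<R<u, set p* = (R−d)/(u−d) = 0.7143; price each node as the discounted p*-expectation of its children.
Terminal payoffs: V(3,0)=0.0000, V(3,1)=0.0000, V(3,2)=25.0000, V(3,3)=25.0000
Node (2,0) S=56.5312: V=(p*·0.0000+(1−p*)·0.0000)/1.18=0.0000; Δ=(0.0000−0.0000)/(73.4906−49.7475)=0.0000; B=V−Δ·S=0.0000
Node (2,1) S=83.5120: V=(p*·25.0000+(1−p*)·0.0000)/1.18=15.1332; Δ=(25.0000−0.0000)/(108.5656−73.4906)=0.7128; B=V−Δ·S=-44.3906
Node (2,2) S=123.3700: V=(p*·25.0000+(1−p*)·25.0000)/1.18=21.1864; Δ=(25.0000−25.0000)/(160.3810−108.5656)=0.0000; B=V−Δ·S=21.1864
Node (1,0) S=64.2400: V=(p*·15.1332+(1−p*)·0.0000)/1.18=9.1605; Δ=(15.1332−0.0000)/(83.5120−56.5312)=0.5609; B=V−Δ·S=-26.8708
Node (1,1) S=94.9000: V=(p*·21.1864+(1−p*)·15.1332)/1.18=16.4889; Δ=(21.1864−15.1332)/(123.3700−83.5120)=0.1519; B=V−Δ·S=2.0764
Node (0,0) S=73.0000: V=(p*·16.4889+(1−p*)·9.1605)/1.18=12.1992; Δ=(16.4889−9.1605)/(94.9000−64.2400)=0.2390; B=V−Δ·S=-5.2494
Check: Δ(0,0)·S0 + B(0,0) = 12.1992 = V0.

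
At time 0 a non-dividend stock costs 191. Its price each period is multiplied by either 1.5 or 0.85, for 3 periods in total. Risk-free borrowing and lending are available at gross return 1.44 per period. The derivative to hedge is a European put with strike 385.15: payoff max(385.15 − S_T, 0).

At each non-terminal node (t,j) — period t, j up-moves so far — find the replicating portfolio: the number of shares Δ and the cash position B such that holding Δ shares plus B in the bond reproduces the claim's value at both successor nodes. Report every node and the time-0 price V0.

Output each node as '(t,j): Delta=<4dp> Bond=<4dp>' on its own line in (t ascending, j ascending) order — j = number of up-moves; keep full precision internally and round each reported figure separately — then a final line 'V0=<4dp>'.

Under the risk-neutral measure, an up-move has probability p* = (R−d)/(u−d) = 0.9077 and values discount at R = 1.44.
Terminal values V(3,·): V(3,0)=267.8521, V(3,1)=178.1538, V(3,2)=19.8625, V(3,3)=0.0000
Node (2,0) S=137.9975: V=(p*·178.1538+(1−p*)·267.8521)/1.44=129.4678; Δ=(178.1538−267.8521)/(206.9962−117.2979)=-1.0000; B=V−Δ·S=267.4653
Node (2,1) S=243.5250: V=(p*·19.8625+(1−p*)·178.1538)/1.44=23.9403; Δ=(19.8625−178.1538)/(365.2875−206.9963)=-1.0000; B=V−Δ·S=267.4653
Node (2,2) S=429.7500: V=(p*·0.0000+(1−p*)·19.8625)/1.44=1.2732; Δ=(0.0000−19.8625)/(644.6250−365.2875)=-0.0711; B=V−Δ·S=31.8309
Node (1,0) S=162.3500: V=(p*·23.9403+(1−p*)·129.4678)/1.44=23.3898; Δ=(23.9403−129.4678)/(243.5250−137.9975)=-1.0000; B=V−Δ·S=185.7398
Node (1,1) S=286.5000: V=(p*·1.2732+(1−p*)·23.9403)/1.44=2.3372; Δ=(1.2732−23.9403)/(429.7500−243.5250)=-0.1217; B=V−Δ·S=37.2096
Node (0,0) S=191.0000: V=(p*·2.3372+(1−p*)·23.3898)/1.44=2.9726; Δ=(2.3372−23.3898)/(286.5000−162.3500)=-0.1696; B=V−Δ·S=35.3612
Root portfolio cost Δ·191+B reproduces V0=2.9726.

(0,0): Delta=-0.1696 Bond=35.3612
(1,0): Delta=-1.0000 Bond=185.7398
(1,1): Delta=-0.1217 Bond=37.2096
(2,0): Delta=-1.0000 Bond=267.4653
(2,1): Delta=-1.0000 Bond=267.4653
(2,2): Delta=-0.0711 Bond=31.8309
V0=2.9726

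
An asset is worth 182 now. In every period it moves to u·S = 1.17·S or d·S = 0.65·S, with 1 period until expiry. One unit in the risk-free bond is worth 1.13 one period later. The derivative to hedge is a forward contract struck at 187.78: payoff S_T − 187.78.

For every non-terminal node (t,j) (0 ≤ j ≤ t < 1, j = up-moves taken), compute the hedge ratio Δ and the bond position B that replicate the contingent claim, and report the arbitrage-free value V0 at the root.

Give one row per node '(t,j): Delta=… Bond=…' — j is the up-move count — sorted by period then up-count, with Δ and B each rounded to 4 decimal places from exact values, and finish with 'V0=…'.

Since d<R<u, set p* = (R−d)/(u−d) = 0.9231; price each node as the discounted p*-expectation of its children.
Payoff layer (t=1): V(1,0)=-69.4800, V(1,1)=25.1600
Node (0,0) S=182.0000: V=(p*·25.1600+(1−p*)·-69.4800)/1.13=15.8230; Δ=(25.1600−-69.4800)/(212.9400−118.3000)=1.0000; B=V−Δ·S=-166.1770
Check: Δ(0,0)·S0 + B(0,0) = 15.8230 = V0.

(0,0): Delta=1.0000 Bond=-166.1770
V0=15.8230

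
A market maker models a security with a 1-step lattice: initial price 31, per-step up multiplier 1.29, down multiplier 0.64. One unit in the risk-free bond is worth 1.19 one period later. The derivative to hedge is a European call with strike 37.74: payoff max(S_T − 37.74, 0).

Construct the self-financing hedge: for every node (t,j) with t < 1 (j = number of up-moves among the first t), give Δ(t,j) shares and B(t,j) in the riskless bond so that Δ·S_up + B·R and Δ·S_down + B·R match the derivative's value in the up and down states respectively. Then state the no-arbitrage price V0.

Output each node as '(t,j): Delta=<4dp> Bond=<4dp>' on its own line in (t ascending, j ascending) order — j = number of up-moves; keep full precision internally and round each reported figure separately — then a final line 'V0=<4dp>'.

(0,0): Delta=0.1117 Bond=-1.8617
V0=1.5999

The replicating-portfolio and risk-neutral prices coincide; use p* = (1.19−0.64)/(1.29−0.64) = 0.8462 for the latter.
Terminal values V(1,·): V(1,0)=0.0000, V(1,1)=2.2500
Node (0,0) S=31.0000: V=(p*·2.2500+(1−p*)·0.0000)/1.19=1.5999; Δ=(2.2500−0.0000)/(39.9900−19.8400)=0.1117; B=V−Δ·S=-1.8617
Each (Δ,B) replicates both successor values, so the strategy is self-financing and V0 is arbitrage-free.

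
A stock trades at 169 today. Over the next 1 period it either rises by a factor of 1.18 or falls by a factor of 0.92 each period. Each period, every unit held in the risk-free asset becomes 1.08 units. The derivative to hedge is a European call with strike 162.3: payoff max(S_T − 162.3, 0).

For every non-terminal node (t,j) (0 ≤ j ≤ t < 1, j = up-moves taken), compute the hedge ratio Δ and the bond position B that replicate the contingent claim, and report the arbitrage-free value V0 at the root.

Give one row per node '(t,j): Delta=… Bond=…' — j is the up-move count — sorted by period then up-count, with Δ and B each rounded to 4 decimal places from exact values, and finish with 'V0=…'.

(0,0): Delta=0.8448 Bond=-121.6182
V0=21.1510

No-arbitrage ⇒ martingale measure with p* = (R−d)/(u−d) = 0.6154.
Terminal values V(1,·): V(1,0)=0.0000, V(1,1)=37.1200
  t=0,j=0: stock 169.0000 → up 199.4200 (V=37.1200), down 155.4800 (V=0.0000). Price 21.1510; hedge Δ=0.8448, bond B=-121.6182.
The time-0 hedge costs 21.1510, which is the no-arbitrage price.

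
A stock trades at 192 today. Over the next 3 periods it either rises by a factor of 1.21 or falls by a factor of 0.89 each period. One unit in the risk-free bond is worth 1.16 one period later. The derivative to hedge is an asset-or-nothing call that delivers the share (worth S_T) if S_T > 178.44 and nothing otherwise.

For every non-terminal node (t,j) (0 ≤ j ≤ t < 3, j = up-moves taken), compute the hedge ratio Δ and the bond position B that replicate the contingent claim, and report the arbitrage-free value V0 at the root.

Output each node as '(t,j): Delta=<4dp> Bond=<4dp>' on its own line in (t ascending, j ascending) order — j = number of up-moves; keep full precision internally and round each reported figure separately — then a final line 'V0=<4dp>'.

Under the risk-neutral measure, an up-move has probability p* = (R−d)/(u−d) = 0.8437 and values discount at R = 1.16.
Payoff layer (t=3): V(3,0)=0.0000, V(3,1)=184.0207, V(3,2)=250.1854, V(3,3)=340.1397
Node (2,0) S=152.0832: V=(p*·184.0207+(1−p*)·0.0000)/1.16=133.8512; Δ=(184.0207−0.0000)/(184.0207−135.3540)=3.7813; B=V−Δ·S=-441.2134
Node (2,1) S=206.7648: V=(p*·250.1854+(1−p*)·184.0207)/1.16=206.7648; Δ=(250.1854−184.0207)/(250.1854−184.0207)=1.0000; B=V−Δ·S=0.0000
Node (2,2) S=281.1072: V=(p*·340.1397+(1−p*)·250.1854)/1.16=281.1072; Δ=(340.1397−250.1854)/(340.1397−250.1854)=1.0000; B=V−Δ·S=0.0000
Node (1,0) S=170.8800: V=(p*·206.7648+(1−p*)·133.8512)/1.16=168.4242; Δ=(206.7648−133.8512)/(206.7648−152.0832)=1.3334; B=V−Δ·S=-59.4307
Node (1,1) S=232.3200: V=(p*·281.1072+(1−p*)·206.7648)/1.16=232.3200; Δ=(281.1072−206.7648)/(281.1072−206.7648)=1.0000; B=V−Δ·S=0.0000
Node (0,0) S=192.0000: V=(p*·232.3200+(1−p*)·168.4242)/1.16=191.6692; Δ=(232.3200−168.4242)/(232.3200−170.8800)=1.0400; B=V−Δ·S=-8.0052
Check: Δ(0,0)·S0 + B(0,0) = 191.6692 = V0.

(0,0): Delta=1.0400 Bond=-8.0052
(1,0): Delta=1.3334 Bond=-59.4307
(1,1): Delta=1.0000 Bond=0.0000
(2,0): Delta=3.7813 Bond=-441.2134
(2,1): Delta=1.0000 Bond=0.0000
(2,2): Delta=1.0000 Bond=0.0000
V0=191.6692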